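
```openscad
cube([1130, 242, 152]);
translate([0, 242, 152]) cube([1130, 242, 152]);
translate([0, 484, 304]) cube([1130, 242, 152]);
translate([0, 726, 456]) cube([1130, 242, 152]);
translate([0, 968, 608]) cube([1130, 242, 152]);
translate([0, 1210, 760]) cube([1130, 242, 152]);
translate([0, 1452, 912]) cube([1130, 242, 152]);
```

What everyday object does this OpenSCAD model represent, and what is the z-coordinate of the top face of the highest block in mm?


A staircase. The total rise is 1064 mm.

7 identical blocks, each offset up and back from the previous — a staircase. Each step is 152 mm tall and there are 7 of them, so the total rise is 7 × 152 = 1064 mm.


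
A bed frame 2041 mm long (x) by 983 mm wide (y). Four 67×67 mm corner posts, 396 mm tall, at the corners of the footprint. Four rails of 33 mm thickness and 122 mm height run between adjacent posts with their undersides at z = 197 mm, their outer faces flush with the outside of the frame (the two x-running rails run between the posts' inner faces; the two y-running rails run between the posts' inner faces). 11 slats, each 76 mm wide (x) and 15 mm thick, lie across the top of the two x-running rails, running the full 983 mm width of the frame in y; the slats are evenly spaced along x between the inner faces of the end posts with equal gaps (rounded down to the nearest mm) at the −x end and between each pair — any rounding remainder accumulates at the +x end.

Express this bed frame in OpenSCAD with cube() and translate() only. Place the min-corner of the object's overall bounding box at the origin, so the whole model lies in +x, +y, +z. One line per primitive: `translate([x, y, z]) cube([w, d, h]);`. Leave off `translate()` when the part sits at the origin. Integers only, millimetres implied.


cube([67, 67, 396]);
translate([0, 916, 0]) cube([67, 67, 396]);
translate([1974, 0, 0]) cube([67, 67, 396]);
translate([1974, 916, 0]) cube([67, 67, 396]);
translate([67, 0, 197]) cube([1907, 33, 122]);
translate([67, 950, 197]) cube([1907, 33, 122]);
translate([0, 67, 197]) cube([33, 849, 122]);
translate([2008, 67, 197]) cube([33, 849, 122]);
translate([156, 0, 319]) cube([76, 983, 15]);
translate([321, 0, 319]) cube([76, 983, 15]);
translate([486, 0, 319]) cube([76, 983, 15]);
translate([651, 0, 319]) cube([76, 983, 15]);
translate([816, 0, 319]) cube([76, 983, 15]);
translate([981, 0, 319]) cube([76, 983, 15]);
translate([1146, 0, 319]) cube([76, 983, 15]);
translate([1311, 0, 319]) cube([76, 983, 15]);
translate([1476, 0, 319]) cube([76, 983, 15]);
translate([1641, 0, 319]) cube([76, 983, 15]);
translate([1806, 0, 319]) cube([76, 983, 15]);


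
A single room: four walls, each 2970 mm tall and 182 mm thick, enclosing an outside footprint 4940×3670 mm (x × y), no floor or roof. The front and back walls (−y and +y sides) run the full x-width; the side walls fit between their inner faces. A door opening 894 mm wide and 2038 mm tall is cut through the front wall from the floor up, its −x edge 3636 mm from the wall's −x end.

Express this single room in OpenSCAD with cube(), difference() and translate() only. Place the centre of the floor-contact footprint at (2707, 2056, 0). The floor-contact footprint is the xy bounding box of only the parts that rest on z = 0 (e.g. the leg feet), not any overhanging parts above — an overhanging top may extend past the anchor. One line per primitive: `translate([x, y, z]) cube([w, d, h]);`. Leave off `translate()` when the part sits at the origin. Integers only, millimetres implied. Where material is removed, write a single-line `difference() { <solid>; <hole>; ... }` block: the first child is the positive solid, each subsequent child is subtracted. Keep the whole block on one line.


difference() { translate([237, 221, 0]) cube([4940, 182, 2970]); translate([3873, 221, 0]) cube([894, 182, 2038]); }
translate([237, 3709, 0]) cube([4940, 182, 2970]);
translate([237, 403, 0]) cube([182, 3306, 2970]);
translate([4995, 403, 0]) cube([182, 3306, 2970]);


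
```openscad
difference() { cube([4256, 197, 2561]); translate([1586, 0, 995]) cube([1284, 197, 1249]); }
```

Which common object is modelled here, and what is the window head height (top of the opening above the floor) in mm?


A wall with a window opening. The window head height is 2244 mm.

A wall with a rectangular opening subtracted — a window. Sill at z = 995, opening 1249 mm tall, so the head is at 995 + 1249 = 2244 mm.


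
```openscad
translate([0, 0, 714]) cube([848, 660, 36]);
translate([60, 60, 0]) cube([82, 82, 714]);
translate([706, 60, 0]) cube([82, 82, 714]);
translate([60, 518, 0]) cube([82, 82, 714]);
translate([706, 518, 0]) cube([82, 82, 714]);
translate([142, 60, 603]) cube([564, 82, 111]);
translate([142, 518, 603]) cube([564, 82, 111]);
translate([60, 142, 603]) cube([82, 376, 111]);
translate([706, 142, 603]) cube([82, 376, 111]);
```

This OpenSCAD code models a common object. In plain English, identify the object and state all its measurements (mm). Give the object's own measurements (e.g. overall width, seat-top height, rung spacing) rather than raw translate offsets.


A table: top 848 mm (x) × 660 mm (y), 36 mm thick, upper face at z = 750 mm, on four 82×82 mm square legs, each inset 60 mm from the nearest pair of top edges from z = 0 to the bottom of the top. Four apron rails, 82 mm thick and 111 mm tall, run between adjacent legs with their top edges flush with the underside of the top and their outer faces flush with the legs' outer faces.


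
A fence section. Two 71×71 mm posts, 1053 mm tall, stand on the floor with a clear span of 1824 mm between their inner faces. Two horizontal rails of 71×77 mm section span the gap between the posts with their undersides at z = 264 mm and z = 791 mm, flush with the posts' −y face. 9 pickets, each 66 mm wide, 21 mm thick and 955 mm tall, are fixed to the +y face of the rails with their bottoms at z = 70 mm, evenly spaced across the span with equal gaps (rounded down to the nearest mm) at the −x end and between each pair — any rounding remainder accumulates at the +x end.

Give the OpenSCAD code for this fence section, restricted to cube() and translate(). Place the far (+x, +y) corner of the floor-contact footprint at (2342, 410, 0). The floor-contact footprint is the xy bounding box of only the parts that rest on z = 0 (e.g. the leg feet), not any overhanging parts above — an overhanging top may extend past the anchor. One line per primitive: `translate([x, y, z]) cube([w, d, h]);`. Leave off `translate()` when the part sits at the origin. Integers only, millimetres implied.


translate([376, 339, 0]) cube([71, 71, 1053]);
translate([2271, 339, 0]) cube([71, 71, 1053]);
translate([447, 339, 264]) cube([1824, 71, 77]);
translate([447, 339, 791]) cube([1824, 71, 77]);
translate([570, 410, 70]) cube([66, 21, 955]);
translate([759, 410, 70]) cube([66, 21, 955]);
translate([948, 410, 70]) cube([66, 21, 955]);
translate([1137, 410, 70]) cube([66, 21, 955]);
translate([1326, 410, 70]) cube([66, 21, 955]);
translate([1515, 410, 70]) cube([66, 21, 955]);
translate([1704, 410, 70]) cube([66, 21, 955]);
translate([1893, 410, 70]) cube([66, 21, 955]);
translate([2082, 410, 70]) cube([66, 21, 955]);


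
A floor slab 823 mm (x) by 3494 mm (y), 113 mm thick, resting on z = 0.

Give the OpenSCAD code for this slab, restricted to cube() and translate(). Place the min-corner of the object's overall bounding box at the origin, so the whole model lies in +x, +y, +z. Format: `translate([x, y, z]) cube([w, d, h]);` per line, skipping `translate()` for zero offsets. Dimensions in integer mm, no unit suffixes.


cube([823, 3494, 113]);


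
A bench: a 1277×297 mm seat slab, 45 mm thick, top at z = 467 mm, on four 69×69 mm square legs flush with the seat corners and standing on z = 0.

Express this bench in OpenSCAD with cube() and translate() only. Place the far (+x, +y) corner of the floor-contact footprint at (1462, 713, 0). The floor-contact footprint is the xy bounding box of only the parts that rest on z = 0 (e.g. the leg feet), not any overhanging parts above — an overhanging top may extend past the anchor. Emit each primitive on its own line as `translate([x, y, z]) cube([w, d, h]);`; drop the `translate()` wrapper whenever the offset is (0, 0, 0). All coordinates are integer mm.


translate([185, 416, 422]) cube([1277, 297, 45]);
translate([185, 416, 0]) cube([69, 69, 422]);
translate([185, 644, 0]) cube([69, 69, 422]);
translate([1393, 416, 0]) cube([69, 69, 422]);
translate([1393, 644, 0]) cube([69, 69, 422]);


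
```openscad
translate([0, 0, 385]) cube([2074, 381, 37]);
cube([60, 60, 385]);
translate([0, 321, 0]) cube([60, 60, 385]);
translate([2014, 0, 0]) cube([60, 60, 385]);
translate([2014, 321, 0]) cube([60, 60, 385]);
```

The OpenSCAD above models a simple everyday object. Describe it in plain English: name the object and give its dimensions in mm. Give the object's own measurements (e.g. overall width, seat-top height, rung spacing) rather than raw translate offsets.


A long wooden bench with a 2074 mm (x) × 381 mm (y) seat, 37 mm thick, its top surface 422 mm above the floor. Four 60 mm square legs at the seat corners, flush with the edges, run from z = 0 to the seat underside.


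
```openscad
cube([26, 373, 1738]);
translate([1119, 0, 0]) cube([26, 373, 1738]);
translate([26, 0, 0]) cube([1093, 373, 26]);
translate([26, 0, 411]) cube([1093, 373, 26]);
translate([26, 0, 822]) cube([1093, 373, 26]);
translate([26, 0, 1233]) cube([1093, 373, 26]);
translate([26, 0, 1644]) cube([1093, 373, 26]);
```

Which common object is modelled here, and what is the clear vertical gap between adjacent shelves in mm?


A bookshelf. The clear shelf gap is 385 mm.

Two tall side panels with 5 horizontal boards between them — a bookshelf. The first two shelf undersides are at z = 0 and z = 411; with shelf thickness 26, the clear gap is 411 − 0 − 26 = 385 mm.


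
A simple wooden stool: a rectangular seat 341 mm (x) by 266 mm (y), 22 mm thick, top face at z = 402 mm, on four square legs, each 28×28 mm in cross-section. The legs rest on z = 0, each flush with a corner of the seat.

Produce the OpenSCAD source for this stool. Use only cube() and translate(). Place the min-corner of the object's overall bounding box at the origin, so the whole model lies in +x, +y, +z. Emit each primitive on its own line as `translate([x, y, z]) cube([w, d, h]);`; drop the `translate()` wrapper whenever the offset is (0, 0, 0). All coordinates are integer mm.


// leg_h = 402 - 22 = 380
translate([0, 0, 380]) cube([341, 266, 22]);
cube([28, 28, 380]);
translate([313, 0, 0]) cube([28, 28, 380]);
translate([0, 238, 0]) cube([28, 28, 380]);
translate([313, 238, 0]) cube([28, 28, 380]);


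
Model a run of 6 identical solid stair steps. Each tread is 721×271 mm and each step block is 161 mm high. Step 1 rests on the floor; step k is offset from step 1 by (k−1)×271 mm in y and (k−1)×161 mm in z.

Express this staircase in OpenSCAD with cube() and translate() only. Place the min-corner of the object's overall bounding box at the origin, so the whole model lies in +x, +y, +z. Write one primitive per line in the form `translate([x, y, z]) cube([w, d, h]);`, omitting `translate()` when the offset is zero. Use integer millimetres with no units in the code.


cube([721, 271, 161]);
translate([0, 271, 161]) cube([721, 271, 161]);
translate([0, 542, 322]) cube([721, 271, 161]);
translate([0, 813, 483]) cube([721, 271, 161]);
translate([0, 1084, 644]) cube([721, 271, 161]);
translate([0, 1355, 805]) cube([721, 271, 161]);


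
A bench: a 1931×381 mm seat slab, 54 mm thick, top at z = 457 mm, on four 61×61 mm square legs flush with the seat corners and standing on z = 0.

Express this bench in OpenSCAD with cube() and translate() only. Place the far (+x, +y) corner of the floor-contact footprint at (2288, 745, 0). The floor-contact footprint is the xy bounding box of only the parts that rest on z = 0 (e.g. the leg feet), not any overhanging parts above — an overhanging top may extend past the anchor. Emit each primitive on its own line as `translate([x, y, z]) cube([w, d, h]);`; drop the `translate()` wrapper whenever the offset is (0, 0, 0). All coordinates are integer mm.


translate([357, 364, 403]) cube([1931, 381, 54]);
translate([357, 364, 0]) cube([61, 61, 403]);
translate([357, 684, 0]) cube([61, 61, 403]);
translate([2227, 364, 0]) cube([61, 61, 403]);
translate([2227, 684, 0]) cube([61, 61, 403]);


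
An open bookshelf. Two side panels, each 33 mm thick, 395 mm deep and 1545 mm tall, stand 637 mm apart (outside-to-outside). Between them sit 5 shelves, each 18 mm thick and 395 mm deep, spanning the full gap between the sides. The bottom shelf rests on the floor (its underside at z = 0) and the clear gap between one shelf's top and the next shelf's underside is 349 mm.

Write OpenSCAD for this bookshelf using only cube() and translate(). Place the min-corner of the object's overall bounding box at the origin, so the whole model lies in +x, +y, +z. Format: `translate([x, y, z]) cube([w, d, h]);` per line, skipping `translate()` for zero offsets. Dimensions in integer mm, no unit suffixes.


cube([33, 395, 1545]);
translate([604, 0, 0]) cube([33, 395, 1545]);
translate([33, 0, 0]) cube([571, 395, 18]);
translate([33, 0, 367]) cube([571, 395, 18]);
translate([33, 0, 734]) cube([571, 395, 18]);
translate([33, 0, 1101]) cube([571, 395, 18]);
translate([33, 0, 1468]) cube([571, 395, 18]);


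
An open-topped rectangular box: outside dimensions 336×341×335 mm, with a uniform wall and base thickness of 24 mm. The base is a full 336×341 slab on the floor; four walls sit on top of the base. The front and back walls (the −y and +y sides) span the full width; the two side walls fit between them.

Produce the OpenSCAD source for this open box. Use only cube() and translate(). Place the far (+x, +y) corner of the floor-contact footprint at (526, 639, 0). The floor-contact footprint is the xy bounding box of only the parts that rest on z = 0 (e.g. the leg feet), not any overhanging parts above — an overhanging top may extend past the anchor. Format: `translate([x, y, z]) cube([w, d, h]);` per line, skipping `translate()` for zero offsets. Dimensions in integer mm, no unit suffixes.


translate([190, 298, 0]) cube([336, 341, 24]);
translate([190, 298, 24]) cube([336, 24, 311]);
translate([190, 615, 24]) cube([336, 24, 311]);
translate([190, 322, 24]) cube([24, 293, 311]);
translate([502, 322, 24]) cube([24, 293, 311]);


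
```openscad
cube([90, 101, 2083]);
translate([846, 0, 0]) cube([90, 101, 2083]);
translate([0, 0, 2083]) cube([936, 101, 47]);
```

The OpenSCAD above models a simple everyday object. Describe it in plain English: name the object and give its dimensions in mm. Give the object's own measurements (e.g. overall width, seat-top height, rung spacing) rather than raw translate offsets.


A door frame. The clear opening is 756 mm wide and 2083 mm high. Two 90 mm wide jambs, 101 mm deep, stand either side of the opening from the floor to the top of the opening. A 47 mm thick head sits across the top of both jambs, spanning the full outside width of the frame.


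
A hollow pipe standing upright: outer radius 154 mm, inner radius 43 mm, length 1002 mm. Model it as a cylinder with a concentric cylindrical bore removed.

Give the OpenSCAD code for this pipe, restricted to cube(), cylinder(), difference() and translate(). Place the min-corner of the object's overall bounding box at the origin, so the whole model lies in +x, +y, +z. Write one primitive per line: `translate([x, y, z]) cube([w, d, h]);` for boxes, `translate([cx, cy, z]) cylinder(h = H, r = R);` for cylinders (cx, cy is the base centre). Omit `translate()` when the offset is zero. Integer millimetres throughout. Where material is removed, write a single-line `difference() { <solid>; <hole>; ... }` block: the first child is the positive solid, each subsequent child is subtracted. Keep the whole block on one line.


difference() { translate([154, 154, 0]) cylinder(h = 1002, r = 154); translate([154, 154, 0]) cylinder(h = 1002, r = 43); }


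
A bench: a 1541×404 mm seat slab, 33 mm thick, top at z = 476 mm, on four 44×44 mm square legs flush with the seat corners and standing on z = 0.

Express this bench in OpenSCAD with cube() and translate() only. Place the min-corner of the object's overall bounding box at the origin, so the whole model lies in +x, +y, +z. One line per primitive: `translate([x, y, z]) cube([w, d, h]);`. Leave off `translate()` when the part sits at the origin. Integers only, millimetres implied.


translate([0, 0, 443]) cube([1541, 404, 33]);
cube([44, 44, 443]);
translate([0, 360, 0]) cube([44, 44, 443]);
translate([1497, 0, 0]) cube([44, 44, 443]);
translate([1497, 360, 0]) cube([44, 44, 443]);


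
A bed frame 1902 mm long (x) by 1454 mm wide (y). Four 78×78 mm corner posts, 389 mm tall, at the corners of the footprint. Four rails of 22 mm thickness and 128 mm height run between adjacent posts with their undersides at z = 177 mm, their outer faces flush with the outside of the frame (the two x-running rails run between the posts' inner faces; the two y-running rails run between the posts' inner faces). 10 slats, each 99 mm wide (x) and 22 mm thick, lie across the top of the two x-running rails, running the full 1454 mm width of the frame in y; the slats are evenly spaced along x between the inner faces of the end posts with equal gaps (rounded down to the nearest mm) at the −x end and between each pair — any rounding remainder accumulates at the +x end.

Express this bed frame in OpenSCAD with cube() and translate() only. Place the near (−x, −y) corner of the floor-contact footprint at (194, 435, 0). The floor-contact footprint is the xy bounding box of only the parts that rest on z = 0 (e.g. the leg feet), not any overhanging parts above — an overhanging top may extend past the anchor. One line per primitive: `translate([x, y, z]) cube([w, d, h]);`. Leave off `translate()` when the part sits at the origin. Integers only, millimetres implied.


translate([194, 435, 0]) cube([78, 78, 389]);
translate([194, 1811, 0]) cube([78, 78, 389]);
translate([2018, 435, 0]) cube([78, 78, 389]);
translate([2018, 1811, 0]) cube([78, 78, 389]);
translate([272, 435, 177]) cube([1746, 22, 128]);
translate([272, 1867, 177]) cube([1746, 22, 128]);
translate([194, 513, 177]) cube([22, 1298, 128]);
translate([2074, 513, 177]) cube([22, 1298, 128]);
translate([340, 435, 305]) cube([99, 1454, 22]);
translate([507, 435, 305]) cube([99, 1454, 22]);
translate([674, 435, 305]) cube([99, 1454, 22]);
translate([841, 435, 305]) cube([99, 1454, 22]);
translate([1008, 435, 305]) cube([99, 1454, 22]);
translate([1175, 435, 305]) cube([99, 1454, 22]);
translate([1342, 435, 305]) cube([99, 1454, 22]);
translate([1509, 435, 305]) cube([99, 1454, 22]);
translate([1676, 435, 305]) cube([99, 1454, 22]);
translate([1843, 435, 305]) cube([99, 1454, 22]);


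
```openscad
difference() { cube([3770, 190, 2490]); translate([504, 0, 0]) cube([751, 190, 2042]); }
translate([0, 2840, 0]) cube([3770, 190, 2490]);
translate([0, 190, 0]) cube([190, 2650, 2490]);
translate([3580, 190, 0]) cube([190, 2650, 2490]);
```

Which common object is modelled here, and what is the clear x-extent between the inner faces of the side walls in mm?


A single room. The interior width is 3390 mm.

Four walls enclosing a rectangle with a door in the front wall — a room. Outside width 3770 minus two 190 mm walls gives 3390 mm.


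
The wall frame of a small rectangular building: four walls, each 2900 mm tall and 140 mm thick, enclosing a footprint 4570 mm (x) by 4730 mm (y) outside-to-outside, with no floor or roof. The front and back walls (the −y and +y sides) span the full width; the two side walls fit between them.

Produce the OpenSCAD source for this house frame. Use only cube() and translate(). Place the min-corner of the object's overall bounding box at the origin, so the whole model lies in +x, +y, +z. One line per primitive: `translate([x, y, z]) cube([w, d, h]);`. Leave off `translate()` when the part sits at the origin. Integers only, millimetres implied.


cube([4570, 140, 2900]);
translate([0, 4590, 0]) cube([4570, 140, 2900]);
translate([0, 140, 0]) cube([140, 4450, 2900]);
translate([4430, 140, 0]) cube([140, 4450, 2900]);


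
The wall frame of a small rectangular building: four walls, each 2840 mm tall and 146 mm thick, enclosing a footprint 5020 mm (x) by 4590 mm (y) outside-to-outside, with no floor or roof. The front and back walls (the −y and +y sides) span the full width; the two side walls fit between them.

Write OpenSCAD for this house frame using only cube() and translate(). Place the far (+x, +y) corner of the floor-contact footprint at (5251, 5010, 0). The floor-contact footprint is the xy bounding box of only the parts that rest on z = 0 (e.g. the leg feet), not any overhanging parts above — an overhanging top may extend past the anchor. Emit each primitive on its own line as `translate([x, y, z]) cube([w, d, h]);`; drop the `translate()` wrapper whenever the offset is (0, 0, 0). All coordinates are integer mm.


translate([231, 420, 0]) cube([5020, 146, 2840]);
translate([231, 4864, 0]) cube([5020, 146, 2840]);
translate([231, 566, 0]) cube([146, 4298, 2840]);
translate([5105, 566, 0]) cube([146, 4298, 2840]);


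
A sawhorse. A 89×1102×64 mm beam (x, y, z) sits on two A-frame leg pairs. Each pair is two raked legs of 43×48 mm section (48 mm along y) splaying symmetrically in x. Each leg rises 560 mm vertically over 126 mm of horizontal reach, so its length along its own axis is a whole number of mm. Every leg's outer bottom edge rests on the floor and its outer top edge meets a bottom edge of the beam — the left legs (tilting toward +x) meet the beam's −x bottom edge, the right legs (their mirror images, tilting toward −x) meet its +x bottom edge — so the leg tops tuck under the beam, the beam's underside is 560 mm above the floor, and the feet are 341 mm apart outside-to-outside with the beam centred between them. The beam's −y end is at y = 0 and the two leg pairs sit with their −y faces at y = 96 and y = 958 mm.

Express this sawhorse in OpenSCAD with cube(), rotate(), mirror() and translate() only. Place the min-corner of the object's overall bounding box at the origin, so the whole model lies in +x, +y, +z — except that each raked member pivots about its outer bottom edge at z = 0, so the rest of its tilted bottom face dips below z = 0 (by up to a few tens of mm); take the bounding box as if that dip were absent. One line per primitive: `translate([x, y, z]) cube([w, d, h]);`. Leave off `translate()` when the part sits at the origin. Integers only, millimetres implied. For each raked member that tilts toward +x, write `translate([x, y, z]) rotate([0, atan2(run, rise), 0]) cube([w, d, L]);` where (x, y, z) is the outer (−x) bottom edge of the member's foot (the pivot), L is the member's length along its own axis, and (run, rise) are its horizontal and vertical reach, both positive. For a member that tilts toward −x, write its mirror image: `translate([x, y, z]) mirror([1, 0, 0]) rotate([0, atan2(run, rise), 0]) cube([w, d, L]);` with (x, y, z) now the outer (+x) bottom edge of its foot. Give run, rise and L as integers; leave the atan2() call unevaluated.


translate([126, 0, 560]) cube([89, 1102, 64]);
translate([0, 96, 0]) rotate([0, atan2(126, 560), 0]) cube([43, 48, 574]);
translate([341, 96, 0]) mirror([1, 0, 0]) rotate([0, atan2(126, 560), 0]) cube([43, 48, 574]);
translate([0, 958, 0]) rotate([0, atan2(126, 560), 0]) cube([43, 48, 574]);
translate([341, 958, 0]) mirror([1, 0, 0]) rotate([0, atan2(126, 560), 0]) cube([43, 48, 574]);


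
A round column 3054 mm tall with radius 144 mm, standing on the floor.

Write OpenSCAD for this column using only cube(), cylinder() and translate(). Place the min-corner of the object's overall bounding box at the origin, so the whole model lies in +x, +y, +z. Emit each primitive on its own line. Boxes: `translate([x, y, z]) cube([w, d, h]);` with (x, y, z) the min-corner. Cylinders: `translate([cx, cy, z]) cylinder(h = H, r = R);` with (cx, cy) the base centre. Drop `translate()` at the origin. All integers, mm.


translate([144, 144, 0]) cylinder(h = 3054, r = 144);


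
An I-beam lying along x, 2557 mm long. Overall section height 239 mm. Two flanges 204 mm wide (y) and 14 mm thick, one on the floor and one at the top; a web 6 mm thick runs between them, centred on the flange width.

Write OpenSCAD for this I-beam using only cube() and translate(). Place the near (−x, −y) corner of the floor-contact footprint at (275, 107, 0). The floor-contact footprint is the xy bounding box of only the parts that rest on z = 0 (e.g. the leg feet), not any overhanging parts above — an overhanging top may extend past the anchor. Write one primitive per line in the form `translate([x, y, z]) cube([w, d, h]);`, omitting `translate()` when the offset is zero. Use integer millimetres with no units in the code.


translate([275, 107, 0]) cube([2557, 204, 14]);
translate([275, 206, 14]) cube([2557, 6, 211]);
translate([275, 107, 225]) cube([2557, 204, 14]);


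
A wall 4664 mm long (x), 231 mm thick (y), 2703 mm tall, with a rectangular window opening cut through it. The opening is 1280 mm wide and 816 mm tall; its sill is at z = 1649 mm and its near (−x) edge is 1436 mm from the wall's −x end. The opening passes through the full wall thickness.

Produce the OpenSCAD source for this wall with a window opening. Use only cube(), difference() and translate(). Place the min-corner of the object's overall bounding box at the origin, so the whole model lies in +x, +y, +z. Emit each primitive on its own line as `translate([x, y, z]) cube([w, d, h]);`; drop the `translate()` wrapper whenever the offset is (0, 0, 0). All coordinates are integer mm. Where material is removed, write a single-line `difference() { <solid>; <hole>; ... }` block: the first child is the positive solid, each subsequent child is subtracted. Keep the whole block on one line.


difference() { cube([4664, 231, 2703]); translate([1436, 0, 1649]) cube([1280, 231, 816]); }


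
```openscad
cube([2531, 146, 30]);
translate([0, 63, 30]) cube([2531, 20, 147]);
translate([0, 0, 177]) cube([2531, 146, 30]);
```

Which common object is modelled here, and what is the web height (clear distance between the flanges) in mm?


An I-beam. The web height is 147 mm.

Two wide flanges with a thin centred web — an I-beam. Overall 207 mm minus two 30 mm flanges gives a web of 207 − 2·30 = 147 mm.


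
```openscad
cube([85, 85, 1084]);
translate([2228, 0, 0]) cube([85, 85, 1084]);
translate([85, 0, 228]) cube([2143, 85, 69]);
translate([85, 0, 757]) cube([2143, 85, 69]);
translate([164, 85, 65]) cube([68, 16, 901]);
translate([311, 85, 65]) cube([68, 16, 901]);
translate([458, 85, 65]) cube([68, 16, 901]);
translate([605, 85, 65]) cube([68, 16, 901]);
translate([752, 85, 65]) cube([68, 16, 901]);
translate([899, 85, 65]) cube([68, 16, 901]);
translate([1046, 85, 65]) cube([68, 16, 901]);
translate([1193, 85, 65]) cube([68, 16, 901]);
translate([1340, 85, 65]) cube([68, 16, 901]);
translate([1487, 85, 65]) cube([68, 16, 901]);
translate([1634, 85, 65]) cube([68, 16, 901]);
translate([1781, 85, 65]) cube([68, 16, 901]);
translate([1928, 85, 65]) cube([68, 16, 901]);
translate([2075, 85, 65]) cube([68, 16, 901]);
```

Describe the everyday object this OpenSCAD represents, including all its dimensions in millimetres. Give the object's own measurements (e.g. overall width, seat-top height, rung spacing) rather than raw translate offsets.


A fence section. Two 85×85 mm posts, 1084 mm tall, stand on the floor with a clear span of 2143 mm between their inner faces. Two horizontal rails of 85×69 mm section span the gap between the posts with their undersides at z = 228 mm and z = 757 mm, flush with the posts' −y face. 14 pickets, each 68 mm wide, 16 mm thick and 901 mm tall, are fixed to the +y face of the rails with their bottoms at z = 65 mm, spaced across the span with a 79 mm gap after the −x post and between neighbouring pickets, with 85 mm left before the +x post.


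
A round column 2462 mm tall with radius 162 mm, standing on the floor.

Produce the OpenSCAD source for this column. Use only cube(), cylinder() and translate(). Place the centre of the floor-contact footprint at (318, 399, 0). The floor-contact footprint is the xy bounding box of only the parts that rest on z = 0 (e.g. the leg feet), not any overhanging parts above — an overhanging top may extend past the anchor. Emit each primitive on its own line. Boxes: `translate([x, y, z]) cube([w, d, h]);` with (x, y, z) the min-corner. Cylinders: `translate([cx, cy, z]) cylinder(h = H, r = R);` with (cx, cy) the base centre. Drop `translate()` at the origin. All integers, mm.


translate([318, 399, 0]) cylinder(h = 2462, r = 162);


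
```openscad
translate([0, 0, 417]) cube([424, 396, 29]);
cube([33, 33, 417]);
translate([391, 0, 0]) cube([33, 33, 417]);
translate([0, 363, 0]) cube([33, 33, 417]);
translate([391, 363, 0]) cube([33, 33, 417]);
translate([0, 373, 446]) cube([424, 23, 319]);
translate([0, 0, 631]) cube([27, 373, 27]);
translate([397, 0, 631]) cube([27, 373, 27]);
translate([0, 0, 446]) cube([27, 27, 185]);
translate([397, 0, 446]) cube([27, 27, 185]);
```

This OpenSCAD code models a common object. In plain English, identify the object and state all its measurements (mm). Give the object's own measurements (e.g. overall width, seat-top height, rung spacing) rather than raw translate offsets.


A chair. The seat is a 424×396×29 mm slab with its top at z = 446 mm, on four 33×33 mm corner legs (flush with the seat edges, standing on z = 0). A flat backrest 23 mm thick, 319 mm tall, spans the full seat width and rises from the seat top along its +y edge, rear face flush with the rear of the seat. Two armrests of 27×27 mm section run along each side from the seat's front edge to the front of the backrest, top faces 212 mm above the seat top and outer faces flush with the seat's x-edges; a 27×27 mm post under the front of each armrest stands on the seat at the front corner.


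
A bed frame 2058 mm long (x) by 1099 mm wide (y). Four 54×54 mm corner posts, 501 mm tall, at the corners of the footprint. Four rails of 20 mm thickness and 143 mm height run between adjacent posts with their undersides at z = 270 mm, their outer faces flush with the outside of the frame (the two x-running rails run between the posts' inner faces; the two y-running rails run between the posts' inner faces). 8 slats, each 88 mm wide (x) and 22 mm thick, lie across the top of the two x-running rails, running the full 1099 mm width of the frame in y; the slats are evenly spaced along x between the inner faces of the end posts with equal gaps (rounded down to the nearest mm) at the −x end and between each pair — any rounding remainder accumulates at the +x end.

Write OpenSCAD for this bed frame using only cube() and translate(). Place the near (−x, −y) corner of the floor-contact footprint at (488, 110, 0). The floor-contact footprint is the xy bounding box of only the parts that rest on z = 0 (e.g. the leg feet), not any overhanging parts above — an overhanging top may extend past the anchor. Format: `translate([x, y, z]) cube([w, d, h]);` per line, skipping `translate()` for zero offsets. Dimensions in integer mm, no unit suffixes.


translate([488, 110, 0]) cube([54, 54, 501]);
translate([488, 1155, 0]) cube([54, 54, 501]);
translate([2492, 110, 0]) cube([54, 54, 501]);
translate([2492, 1155, 0]) cube([54, 54, 501]);
translate([542, 110, 270]) cube([1950, 20, 143]);
translate([542, 1189, 270]) cube([1950, 20, 143]);
translate([488, 164, 270]) cube([20, 991, 143]);
translate([2526, 164, 270]) cube([20, 991, 143]);
translate([680, 110, 413]) cube([88, 1099, 22]);
translate([906, 110, 413]) cube([88, 1099, 22]);
translate([1132, 110, 413]) cube([88, 1099, 22]);
translate([1358, 110, 413]) cube([88, 1099, 22]);
translate([1584, 110, 413]) cube([88, 1099, 22]);
translate([1810, 110, 413]) cube([88, 1099, 22]);
translate([2036, 110, 413]) cube([88, 1099, 22]);
translate([2262, 110, 413]) cube([88, 1099, 22]);


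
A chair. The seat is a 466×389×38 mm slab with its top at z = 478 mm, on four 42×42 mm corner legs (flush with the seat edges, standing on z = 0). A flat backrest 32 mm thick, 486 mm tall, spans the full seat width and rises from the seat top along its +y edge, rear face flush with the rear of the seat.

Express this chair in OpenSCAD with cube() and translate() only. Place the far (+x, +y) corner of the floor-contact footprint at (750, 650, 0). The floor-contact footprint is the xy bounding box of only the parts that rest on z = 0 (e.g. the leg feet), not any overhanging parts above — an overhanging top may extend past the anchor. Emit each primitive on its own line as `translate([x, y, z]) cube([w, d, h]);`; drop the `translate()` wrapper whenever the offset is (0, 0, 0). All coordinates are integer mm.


// leg_h = 478 - 38 = 440
translate([284, 261, 440]) cube([466, 389, 38]);
translate([284, 261, 0]) cube([42, 42, 440]);
translate([708, 261, 0]) cube([42, 42, 440]);
translate([284, 608, 0]) cube([42, 42, 440]);
translate([708, 608, 0]) cube([42, 42, 440]);
translate([284, 618, 478]) cube([466, 32, 486]);


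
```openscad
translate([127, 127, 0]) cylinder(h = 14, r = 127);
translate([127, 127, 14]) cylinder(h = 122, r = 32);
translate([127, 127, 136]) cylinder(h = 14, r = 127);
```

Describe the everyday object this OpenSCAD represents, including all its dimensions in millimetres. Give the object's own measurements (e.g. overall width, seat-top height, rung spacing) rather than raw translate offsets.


A spool: two coaxial disc flanges of radius 127 mm and thickness 14 mm, joined by a core cylinder of radius 32 mm and height 122 mm. The lower flange rests on z = 0 and the three cylinders share a vertical axis.


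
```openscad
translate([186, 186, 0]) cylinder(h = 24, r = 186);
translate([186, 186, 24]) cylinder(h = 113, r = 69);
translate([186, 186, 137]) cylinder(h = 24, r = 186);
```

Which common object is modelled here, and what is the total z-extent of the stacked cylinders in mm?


A spool. The overall height is 161 mm.

Three coaxial cylinders, large–small–large — a spool. Two 24 mm flanges and a 113 mm core give 24 + 113 + 24 = 161 mm.


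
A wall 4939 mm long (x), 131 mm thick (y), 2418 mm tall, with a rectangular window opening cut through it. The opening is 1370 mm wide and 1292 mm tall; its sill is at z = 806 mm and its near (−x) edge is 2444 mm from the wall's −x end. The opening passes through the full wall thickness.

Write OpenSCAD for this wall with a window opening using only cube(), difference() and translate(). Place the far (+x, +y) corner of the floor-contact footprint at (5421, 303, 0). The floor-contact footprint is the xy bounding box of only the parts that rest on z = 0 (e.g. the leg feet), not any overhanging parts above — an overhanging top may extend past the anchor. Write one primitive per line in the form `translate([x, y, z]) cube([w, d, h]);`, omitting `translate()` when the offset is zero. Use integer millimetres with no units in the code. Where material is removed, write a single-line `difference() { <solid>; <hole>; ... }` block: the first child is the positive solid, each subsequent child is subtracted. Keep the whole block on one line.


difference() { translate([482, 172, 0]) cube([4939, 131, 2418]); translate([2926, 172, 806]) cube([1370, 131, 1292]); }


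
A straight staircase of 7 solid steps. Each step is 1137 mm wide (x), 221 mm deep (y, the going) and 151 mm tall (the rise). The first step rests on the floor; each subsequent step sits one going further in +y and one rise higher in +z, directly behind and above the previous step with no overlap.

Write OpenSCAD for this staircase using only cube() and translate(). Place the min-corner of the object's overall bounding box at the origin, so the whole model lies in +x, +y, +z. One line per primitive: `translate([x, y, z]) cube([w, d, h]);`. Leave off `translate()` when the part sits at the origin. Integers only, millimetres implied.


cube([1137, 221, 151]);
translate([0, 221, 151]) cube([1137, 221, 151]);
translate([0, 442, 302]) cube([1137, 221, 151]);
translate([0, 663, 453]) cube([1137, 221, 151]);
translate([0, 884, 604]) cube([1137, 221, 151]);
translate([0, 1105, 755]) cube([1137, 221, 151]);
translate([0, 1326, 906]) cube([1137, 221, 151]);


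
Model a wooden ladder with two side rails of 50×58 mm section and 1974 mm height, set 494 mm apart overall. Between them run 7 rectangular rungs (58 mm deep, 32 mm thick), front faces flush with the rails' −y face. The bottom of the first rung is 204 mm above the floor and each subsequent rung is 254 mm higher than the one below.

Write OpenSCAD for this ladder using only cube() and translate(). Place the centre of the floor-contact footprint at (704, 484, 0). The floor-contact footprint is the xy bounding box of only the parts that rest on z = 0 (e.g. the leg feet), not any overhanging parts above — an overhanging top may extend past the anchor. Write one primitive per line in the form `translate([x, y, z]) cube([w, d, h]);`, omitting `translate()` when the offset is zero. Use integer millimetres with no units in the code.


translate([457, 455, 0]) cube([50, 58, 1974]);
translate([901, 455, 0]) cube([50, 58, 1974]);
translate([507, 455, 204]) cube([394, 58, 32]);
translate([507, 455, 458]) cube([394, 58, 32]);
translate([507, 455, 712]) cube([394, 58, 32]);
translate([507, 455, 966]) cube([394, 58, 32]);
translate([507, 455, 1220]) cube([394, 58, 32]);
translate([507, 455, 1474]) cube([394, 58, 32]);
translate([507, 455, 1728]) cube([394, 58, 32]);


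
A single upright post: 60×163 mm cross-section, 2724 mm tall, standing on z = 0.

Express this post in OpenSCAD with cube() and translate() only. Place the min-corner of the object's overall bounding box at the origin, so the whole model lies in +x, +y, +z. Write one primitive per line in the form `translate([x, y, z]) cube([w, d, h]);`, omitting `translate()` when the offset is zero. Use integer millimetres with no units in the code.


cube([60, 163, 2724]);


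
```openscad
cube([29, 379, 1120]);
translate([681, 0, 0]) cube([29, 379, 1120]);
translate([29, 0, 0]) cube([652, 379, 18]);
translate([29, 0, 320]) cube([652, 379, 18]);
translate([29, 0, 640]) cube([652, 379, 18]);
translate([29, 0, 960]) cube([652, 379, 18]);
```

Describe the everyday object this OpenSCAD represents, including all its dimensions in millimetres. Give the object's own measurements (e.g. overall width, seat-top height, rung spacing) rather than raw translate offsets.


An open bookshelf. Two side panels, each 29 mm thick, 379 mm deep and 1120 mm tall, stand 710 mm apart (outside-to-outside). Between them sit 4 shelves, each 18 mm thick and 379 mm deep, spanning the full gap between the sides. The bottom shelf rests on the floor (its underside at z = 0) and the clear gap between one shelf's top and the next shelf's underside is 302 mm.


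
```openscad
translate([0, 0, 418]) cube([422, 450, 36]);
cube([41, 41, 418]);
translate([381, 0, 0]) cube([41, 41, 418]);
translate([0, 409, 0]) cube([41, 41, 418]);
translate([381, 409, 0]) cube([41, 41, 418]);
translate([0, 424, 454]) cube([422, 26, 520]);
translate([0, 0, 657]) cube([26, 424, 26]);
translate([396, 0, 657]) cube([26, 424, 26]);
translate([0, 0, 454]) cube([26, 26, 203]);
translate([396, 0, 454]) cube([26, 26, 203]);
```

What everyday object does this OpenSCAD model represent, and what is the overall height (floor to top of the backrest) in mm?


A chair. The overall height is 974 mm.

A slab on four corner posts with a tall panel at the back — a chair. The seat slab sits at z = 418 with thickness 36, and the 520 mm backrest starts at the seat top, so the overall height is 418 + 36 + 520 = 974 mm.


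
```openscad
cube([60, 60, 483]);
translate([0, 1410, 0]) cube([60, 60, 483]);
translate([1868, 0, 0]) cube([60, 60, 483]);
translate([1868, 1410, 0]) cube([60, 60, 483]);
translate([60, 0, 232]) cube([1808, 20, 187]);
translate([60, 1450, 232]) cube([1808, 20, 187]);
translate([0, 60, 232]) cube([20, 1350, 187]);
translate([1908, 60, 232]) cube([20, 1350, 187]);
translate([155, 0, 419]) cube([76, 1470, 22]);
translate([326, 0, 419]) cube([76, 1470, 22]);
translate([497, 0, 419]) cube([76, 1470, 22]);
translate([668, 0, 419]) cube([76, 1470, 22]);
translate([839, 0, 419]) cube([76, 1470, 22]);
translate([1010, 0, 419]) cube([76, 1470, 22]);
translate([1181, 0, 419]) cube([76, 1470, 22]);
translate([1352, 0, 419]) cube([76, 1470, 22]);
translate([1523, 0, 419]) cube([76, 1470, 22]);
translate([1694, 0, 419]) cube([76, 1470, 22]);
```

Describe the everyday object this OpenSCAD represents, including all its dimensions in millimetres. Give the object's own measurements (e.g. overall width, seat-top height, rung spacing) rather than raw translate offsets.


A bed frame 1928 mm long (x) by 1470 mm wide (y). Four 60×60 mm corner posts, 483 mm tall, at the corners of the footprint. Four rails of 20 mm thickness and 187 mm height run between adjacent posts with their undersides at z = 232 mm, their outer faces flush with the outside of the frame (the two x-running rails run between the posts' inner faces; the two y-running rails run between the posts' inner faces). 10 slats, each 76 mm wide (x) and 22 mm thick, lie across the top of the two x-running rails, running the full 1470 mm width of the frame in y; along x they sit between the end posts with a 95 mm gap after the −x posts and between neighbouring slats, leaving 98 mm before the +x posts.
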